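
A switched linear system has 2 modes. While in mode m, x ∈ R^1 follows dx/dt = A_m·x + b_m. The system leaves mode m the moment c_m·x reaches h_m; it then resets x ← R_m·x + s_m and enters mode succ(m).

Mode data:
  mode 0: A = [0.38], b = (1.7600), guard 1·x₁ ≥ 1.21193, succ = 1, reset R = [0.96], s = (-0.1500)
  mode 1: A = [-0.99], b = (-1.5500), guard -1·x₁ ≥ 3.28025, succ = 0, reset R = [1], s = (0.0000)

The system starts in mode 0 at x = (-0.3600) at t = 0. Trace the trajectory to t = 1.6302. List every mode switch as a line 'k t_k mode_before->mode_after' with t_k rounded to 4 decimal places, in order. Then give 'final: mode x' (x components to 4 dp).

1 0.8246 0->1
final: 1 -0.4039

Mode 0: guard c·x = 1.2119 hit at Δt = 0.8246 (t = 0.8246), x⁻ = (1.2119) → reset → x⁺ = (1.0135), jump to mode 1
Mode 1: flow for 0.8056 to horizon, guard not reached → x = (-0.4039)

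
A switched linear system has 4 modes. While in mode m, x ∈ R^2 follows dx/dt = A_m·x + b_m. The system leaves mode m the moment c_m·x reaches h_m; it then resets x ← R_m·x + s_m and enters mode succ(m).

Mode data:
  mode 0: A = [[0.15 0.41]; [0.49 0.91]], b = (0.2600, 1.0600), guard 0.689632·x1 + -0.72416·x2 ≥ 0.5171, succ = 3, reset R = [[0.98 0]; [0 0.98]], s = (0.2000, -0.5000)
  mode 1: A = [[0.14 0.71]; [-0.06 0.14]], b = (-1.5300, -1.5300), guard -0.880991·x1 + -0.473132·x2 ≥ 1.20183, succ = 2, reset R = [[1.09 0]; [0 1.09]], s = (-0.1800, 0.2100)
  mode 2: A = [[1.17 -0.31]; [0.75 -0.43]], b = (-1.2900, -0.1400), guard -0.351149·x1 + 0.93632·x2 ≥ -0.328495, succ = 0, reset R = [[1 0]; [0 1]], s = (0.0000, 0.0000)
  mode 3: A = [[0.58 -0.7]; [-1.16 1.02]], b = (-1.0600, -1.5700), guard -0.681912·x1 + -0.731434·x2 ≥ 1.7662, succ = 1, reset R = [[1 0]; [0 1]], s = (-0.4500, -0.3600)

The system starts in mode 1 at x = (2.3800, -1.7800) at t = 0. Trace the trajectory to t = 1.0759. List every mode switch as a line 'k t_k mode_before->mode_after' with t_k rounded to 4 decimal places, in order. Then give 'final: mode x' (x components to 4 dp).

1 0.6776 1->2
final: 2 0.0493 -2.6970

Mode 1: guard c·x = 1.2018 hit at Δt = 0.6776 (t = 0.6776), x⁻ = (0.3036, -3.1055) → reset → x⁺ = (0.1509, -3.1750), jump to mode 2
Mode 2: flow for 0.3983 to horizon, guard not reached → x = (0.0493, -2.6970)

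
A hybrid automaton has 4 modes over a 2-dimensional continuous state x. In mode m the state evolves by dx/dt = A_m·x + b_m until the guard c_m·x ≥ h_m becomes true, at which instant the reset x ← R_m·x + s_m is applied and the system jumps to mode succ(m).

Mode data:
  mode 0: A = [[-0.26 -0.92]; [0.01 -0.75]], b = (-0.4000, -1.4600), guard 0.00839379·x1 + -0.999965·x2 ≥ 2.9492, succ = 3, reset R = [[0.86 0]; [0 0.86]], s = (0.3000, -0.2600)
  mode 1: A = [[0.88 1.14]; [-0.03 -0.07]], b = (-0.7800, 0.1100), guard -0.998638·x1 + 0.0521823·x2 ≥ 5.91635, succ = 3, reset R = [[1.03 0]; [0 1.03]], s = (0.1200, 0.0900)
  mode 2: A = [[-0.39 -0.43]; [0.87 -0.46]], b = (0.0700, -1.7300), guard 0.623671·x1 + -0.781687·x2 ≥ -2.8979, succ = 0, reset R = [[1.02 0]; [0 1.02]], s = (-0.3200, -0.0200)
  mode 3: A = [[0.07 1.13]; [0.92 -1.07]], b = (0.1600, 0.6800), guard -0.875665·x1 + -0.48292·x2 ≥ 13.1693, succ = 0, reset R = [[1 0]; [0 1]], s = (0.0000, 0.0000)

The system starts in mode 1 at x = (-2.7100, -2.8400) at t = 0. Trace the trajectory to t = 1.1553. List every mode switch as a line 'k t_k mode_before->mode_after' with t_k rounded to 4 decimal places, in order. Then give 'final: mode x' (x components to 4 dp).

1 0.4362 1->3
final: 3 -9.2277 -4.4540

Mode 1: guard c·x = 5.9164 hit at Δt = 0.4362 (t = 0.4362), x⁻ = (-6.0630, -2.6520) → reset → x⁺ = (-6.1249, -2.6415), jump to mode 3
Mode 3: flow for 0.7191 to horizon, guard not reached → x = (-9.2277, -4.4540)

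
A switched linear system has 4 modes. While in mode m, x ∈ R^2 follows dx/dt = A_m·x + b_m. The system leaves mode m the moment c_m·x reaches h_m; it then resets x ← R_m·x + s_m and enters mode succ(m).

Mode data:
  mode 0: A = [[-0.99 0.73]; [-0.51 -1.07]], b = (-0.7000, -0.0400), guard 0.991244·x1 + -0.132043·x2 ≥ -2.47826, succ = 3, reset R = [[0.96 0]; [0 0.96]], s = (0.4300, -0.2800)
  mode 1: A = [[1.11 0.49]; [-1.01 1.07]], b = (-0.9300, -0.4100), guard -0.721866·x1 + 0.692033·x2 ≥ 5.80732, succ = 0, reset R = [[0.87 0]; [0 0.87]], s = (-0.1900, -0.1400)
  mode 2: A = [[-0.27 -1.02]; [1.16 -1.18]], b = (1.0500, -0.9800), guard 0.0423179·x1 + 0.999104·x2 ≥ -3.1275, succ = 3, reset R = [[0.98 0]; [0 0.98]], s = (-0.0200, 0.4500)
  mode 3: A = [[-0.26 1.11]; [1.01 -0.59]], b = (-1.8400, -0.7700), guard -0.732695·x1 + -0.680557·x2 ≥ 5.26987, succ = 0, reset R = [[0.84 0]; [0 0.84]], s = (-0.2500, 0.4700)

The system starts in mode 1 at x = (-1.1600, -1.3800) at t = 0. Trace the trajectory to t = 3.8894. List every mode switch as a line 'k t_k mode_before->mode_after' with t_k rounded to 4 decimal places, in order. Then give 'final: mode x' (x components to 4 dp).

1 1.0907 1->0
2 2.0277 0->3
3 3.3255 3->0
final: 0 -2.9176 -0.3519

Mode 1: guard c·x = 5.8073 hit at Δt = 1.0907 (t = 1.0907), x⁻ = (-6.9986, 1.0913) → reset → x⁺ = (-6.2788, 0.8095), jump to mode 0
Mode 0: guard c·x = -2.4783 hit at Δt = 0.9370 (t = 2.0277), x⁻ = (-2.3149, 1.3905) → reset → x⁺ = (-1.7923, 1.0549), jump to mode 3
Mode 3: guard c·x = 5.2699 hit at Δt = 1.2978 (t = 3.3255), x⁻ = (-4.5021, -2.8965) → reset → x⁺ = (-4.0317, -1.9631), jump to mode 0
Mode 0: flow for 0.5639 to horizon, guard not reached → x = (-2.9176, -0.3519)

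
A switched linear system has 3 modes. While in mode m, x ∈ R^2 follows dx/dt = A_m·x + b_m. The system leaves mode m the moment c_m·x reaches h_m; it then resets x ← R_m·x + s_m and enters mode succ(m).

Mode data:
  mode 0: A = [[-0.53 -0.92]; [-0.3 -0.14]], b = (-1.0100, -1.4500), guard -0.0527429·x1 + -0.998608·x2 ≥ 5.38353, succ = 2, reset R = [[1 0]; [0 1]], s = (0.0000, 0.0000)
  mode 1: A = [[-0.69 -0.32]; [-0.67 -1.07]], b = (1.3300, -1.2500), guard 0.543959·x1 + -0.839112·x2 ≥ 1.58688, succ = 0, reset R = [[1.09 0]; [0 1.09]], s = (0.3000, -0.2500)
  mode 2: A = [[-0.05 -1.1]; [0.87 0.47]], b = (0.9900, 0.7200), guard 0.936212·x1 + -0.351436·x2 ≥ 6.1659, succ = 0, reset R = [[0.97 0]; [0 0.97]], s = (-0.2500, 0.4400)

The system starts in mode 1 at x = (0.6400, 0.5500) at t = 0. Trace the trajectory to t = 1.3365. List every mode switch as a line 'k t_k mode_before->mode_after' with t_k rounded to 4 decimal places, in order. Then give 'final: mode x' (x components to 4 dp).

Mode 1: guard c·x = 1.5869 hit at Δt = 0.9843 (t = 0.9843), x⁻ = (1.3678, -1.0045) → reset → x⁺ = (1.7909, -1.3449), jump to mode 0
Mode 0: flow for 0.3522 to horizon, guard not reached → x = (1.6529, -1.9540)

1 0.9843 1->0
final: 0 1.6529 -1.9540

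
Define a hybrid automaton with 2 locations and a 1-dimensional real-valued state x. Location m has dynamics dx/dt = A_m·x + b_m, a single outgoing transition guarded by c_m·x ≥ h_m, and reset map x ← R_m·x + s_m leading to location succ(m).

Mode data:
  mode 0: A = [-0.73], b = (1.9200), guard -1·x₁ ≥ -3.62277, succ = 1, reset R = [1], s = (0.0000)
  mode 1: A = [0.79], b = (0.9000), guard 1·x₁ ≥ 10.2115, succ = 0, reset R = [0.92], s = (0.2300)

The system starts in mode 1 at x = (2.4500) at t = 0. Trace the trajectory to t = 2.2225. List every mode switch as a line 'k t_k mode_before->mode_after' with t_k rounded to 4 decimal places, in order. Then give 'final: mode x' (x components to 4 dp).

Mode 1: guard c·x = 10.2115 hit at Δt = 1.4574 (t = 1.4574), x⁻ = (10.2115) → reset → x⁺ = (9.6246), jump to mode 0
Mode 0: flow for 0.7651 to horizon, guard not reached → x = (6.6313)

1 1.4574 1->0
final: 0 6.6313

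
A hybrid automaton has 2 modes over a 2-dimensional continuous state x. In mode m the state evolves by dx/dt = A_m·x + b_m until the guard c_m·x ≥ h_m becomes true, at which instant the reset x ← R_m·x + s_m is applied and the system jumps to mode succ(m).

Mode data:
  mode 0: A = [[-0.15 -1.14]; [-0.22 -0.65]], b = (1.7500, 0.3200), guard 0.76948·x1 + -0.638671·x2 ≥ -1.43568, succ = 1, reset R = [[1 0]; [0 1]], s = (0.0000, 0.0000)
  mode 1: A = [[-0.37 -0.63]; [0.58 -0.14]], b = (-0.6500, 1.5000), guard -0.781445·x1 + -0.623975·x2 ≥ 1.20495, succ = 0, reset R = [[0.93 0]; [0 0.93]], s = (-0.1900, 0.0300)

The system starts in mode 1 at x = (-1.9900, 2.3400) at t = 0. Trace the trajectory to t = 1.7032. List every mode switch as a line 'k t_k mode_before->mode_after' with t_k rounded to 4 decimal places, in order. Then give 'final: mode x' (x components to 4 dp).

Mode 1: guard c·x = 1.2049 hit at Δt = 1.0578 (t = 1.0578), x⁻ = (-3.1322, 1.9916) → reset → x⁺ = (-3.1029, 1.8822), jump to mode 0
Mode 0: flow for 0.6454 to horizon, guard not reached → x = (-3.0147, 1.7611)

1 1.0578 1->0
final: 0 -3.0147 1.7611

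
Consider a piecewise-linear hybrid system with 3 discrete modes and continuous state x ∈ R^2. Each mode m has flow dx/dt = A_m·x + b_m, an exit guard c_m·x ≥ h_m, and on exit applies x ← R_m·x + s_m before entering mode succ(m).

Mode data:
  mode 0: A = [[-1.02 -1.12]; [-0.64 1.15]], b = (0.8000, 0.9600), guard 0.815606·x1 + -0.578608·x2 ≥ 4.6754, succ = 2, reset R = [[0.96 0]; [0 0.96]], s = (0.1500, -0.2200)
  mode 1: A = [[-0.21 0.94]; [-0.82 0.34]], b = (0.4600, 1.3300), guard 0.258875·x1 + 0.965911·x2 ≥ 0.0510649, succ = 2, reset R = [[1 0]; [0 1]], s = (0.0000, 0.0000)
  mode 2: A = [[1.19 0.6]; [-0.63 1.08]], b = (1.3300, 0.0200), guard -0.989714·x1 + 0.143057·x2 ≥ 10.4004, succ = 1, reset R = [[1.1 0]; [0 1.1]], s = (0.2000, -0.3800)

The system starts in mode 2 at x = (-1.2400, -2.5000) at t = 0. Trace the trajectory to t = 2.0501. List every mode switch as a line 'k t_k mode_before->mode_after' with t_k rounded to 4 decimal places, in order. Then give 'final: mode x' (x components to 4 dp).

Mode 2: guard c·x = 10.4004 hit at Δt = 1.5287 (t = 1.5287), x⁻ = (-11.1685, -4.5661) → reset → x⁺ = (-12.0853, -5.4027), jump to mode 1
Mode 1: flow for 0.5214 to horizon, guard not reached → x = (-11.8661, 0.0146)

1 1.5287 2->1
final: 1 -11.8661 0.0146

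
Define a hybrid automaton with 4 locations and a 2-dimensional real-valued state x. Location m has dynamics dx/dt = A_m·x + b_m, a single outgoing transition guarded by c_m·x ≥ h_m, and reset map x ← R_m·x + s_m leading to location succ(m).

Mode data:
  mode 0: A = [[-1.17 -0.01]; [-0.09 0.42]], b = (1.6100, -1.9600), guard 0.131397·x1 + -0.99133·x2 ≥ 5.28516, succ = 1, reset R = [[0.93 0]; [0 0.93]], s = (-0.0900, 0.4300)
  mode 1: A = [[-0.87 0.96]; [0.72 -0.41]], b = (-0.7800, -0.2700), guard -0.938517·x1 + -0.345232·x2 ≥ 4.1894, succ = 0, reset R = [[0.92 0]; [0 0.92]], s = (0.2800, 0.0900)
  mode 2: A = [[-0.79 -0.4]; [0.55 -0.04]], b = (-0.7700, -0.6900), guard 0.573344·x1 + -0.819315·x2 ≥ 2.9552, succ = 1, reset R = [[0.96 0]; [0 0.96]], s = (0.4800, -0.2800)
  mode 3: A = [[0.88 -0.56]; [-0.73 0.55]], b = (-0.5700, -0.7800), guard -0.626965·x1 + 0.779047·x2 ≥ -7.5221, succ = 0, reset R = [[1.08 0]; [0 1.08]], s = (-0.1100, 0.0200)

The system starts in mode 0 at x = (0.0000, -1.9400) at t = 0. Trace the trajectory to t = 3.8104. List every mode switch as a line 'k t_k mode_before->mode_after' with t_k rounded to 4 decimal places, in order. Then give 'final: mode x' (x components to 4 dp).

Mode 0: guard c·x = 5.2852 hit at Δt = 0.9434 (t = 0.9434), x⁻ = (0.9412, -5.2066) → reset → x⁺ = (0.7853, -4.4122), jump to mode 1
Mode 1: guard c·x = 4.1894 hit at Δt = 1.1226 (t = 2.0660), x⁻ = (-2.9787, -4.0373) → reset → x⁺ = (-2.4604, -3.6244), jump to mode 0
Mode 0: guard c·x = 5.2852 hit at Δt = 0.4880 (t = 2.5540), x⁻ = (-0.7744, -5.4340) → reset → x⁺ = (-0.8102, -4.6236), jump to mode 1
Mode 1: guard c·x = 4.1894 hit at Δt = 0.5800 (t = 3.1340), x⁻ = (-2.8071, -4.5040) → reset → x⁺ = (-2.3025, -4.0537), jump to mode 0
Mode 0: guard c·x = 5.2852 hit at Δt = 0.3704 (t = 3.5044), x⁻ = (-0.9944, -5.4632) → reset → x⁺ = (-1.0148, -4.6508), jump to mode 1
Mode 1: flow for 0.3060 to horizon, guard not reached → x = (-2.1628, -4.5174)

1 0.9434 0->1
2 2.0660 1->0
3 2.5540 0->1
4 3.1340 1->0
5 3.5044 0->1
final: 1 -2.1628 -4.5174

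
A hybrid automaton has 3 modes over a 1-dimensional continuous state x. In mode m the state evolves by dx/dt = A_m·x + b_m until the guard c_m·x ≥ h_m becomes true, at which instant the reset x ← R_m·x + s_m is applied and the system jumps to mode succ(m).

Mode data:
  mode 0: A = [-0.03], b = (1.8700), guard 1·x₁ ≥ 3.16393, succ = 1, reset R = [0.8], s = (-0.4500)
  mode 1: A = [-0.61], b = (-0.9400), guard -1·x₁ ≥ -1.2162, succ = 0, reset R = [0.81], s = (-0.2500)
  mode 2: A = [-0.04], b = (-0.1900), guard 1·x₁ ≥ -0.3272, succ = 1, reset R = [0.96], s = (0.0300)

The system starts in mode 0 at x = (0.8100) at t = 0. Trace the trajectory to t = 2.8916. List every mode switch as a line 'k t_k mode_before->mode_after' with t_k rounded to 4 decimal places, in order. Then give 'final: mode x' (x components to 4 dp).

Mode 0: guard c·x = 3.1639 hit at Δt = 1.3004 (t = 1.3004), x⁻ = (3.1639) → reset → x⁺ = (2.0811), jump to mode 1
Mode 1: guard c·x = -1.2162 hit at Δt = 0.4473 (t = 1.7477), x⁻ = (1.2162) → reset → x⁺ = (0.7351), jump to mode 0
Mode 0: flow for 1.1439 to horizon, guard not reached → x = (2.8131)

1 1.3004 0->1
2 1.7477 1->0
final: 0 2.8131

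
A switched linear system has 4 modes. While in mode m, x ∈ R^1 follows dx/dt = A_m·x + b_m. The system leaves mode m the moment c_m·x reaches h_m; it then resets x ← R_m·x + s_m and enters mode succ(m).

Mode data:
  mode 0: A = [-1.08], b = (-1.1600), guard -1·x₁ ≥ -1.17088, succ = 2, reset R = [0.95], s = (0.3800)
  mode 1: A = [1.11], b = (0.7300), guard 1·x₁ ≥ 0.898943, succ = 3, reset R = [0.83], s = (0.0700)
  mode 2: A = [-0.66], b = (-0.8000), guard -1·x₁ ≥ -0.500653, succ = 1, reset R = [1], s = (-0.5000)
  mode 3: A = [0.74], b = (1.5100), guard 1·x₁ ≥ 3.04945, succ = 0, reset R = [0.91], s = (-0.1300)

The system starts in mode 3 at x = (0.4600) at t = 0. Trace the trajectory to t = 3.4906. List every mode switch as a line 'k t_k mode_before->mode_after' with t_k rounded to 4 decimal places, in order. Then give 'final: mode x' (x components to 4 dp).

Mode 3: guard c·x = 3.0495 hit at Δt = 0.9605 (t = 0.9605), x⁻ = (3.0494) → reset → x⁺ = (2.6450), jump to mode 0
Mode 0: guard c·x = -1.1709 hit at Δt = 0.4674 (t = 1.4279), x⁻ = (1.1709) → reset → x⁺ = (1.4923), jump to mode 2
Mode 2: guard c·x = -0.5007 hit at Δt = 0.6921 (t = 2.1200), x⁻ = (0.5007) → reset → x⁺ = (0.0007), jump to mode 1
Mode 1: guard c·x = 0.8989 hit at Δt = 0.7753 (t = 2.8953), x⁻ = (0.8989) → reset → x⁺ = (0.8161), jump to mode 3
Mode 3: flow for 0.5953 to horizon, guard not reached → x = (2.3973)

1 0.9605 3->0
2 1.4279 0->2
3 2.1200 2->1
4 2.8953 1->3
final: 3 2.3973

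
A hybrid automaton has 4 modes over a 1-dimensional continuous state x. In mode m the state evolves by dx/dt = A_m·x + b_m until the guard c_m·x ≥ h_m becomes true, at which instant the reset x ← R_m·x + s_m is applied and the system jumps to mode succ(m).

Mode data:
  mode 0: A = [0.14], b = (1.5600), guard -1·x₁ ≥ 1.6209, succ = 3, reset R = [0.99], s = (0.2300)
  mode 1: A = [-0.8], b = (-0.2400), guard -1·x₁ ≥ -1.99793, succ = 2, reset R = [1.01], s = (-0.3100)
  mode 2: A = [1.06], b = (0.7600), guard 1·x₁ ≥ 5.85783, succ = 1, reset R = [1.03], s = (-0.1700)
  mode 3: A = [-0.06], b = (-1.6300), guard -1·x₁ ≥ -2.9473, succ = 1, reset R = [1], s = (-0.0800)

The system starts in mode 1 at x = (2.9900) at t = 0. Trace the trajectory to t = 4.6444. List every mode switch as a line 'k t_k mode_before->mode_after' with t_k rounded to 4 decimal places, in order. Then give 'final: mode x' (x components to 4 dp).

Mode 1: guard c·x = -1.9979 hit at Δt = 0.4486 (t = 0.4486), x⁻ = (1.9979) → reset → x⁺ = (1.7079), jump to mode 2
Mode 2: guard c·x = 5.8578 hit at Δt = 0.9410 (t = 1.3896), x⁻ = (5.8578) → reset → x⁺ = (5.8636), jump to mode 1
Mode 1: guard c·x = -1.9979 hit at Δt = 1.2333 (t = 2.6229), x⁻ = (1.9979) → reset → x⁺ = (1.7079), jump to mode 2
Mode 2: guard c·x = 5.8578 hit at Δt = 0.9410 (t = 3.5639), x⁻ = (5.8578) → reset → x⁺ = (5.8636), jump to mode 1
Mode 1: flow for 1.0805 to horizon, guard not reached → x = (2.2967)

1 0.4486 1->2
2 1.3896 2->1
3 2.6229 1->2
4 3.5639 2->1
final: 1 2.2967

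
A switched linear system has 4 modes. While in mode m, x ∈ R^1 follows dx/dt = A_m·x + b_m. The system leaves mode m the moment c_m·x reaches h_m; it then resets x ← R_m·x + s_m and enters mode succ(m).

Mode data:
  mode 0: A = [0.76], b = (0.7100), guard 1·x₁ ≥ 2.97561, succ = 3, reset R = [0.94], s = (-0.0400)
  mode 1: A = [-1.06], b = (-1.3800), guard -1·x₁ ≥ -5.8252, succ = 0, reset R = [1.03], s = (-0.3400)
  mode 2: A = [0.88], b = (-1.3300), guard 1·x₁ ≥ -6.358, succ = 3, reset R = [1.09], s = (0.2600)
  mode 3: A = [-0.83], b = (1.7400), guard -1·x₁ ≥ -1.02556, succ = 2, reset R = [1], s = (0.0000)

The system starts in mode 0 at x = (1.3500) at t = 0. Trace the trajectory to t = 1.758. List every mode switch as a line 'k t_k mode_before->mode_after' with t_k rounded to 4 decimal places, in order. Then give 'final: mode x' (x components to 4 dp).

1 0.7072 0->3
final: 3 2.3726

Mode 0: guard c·x = 2.9756 hit at Δt = 0.7072 (t = 0.7072), x⁻ = (2.9756) → reset → x⁺ = (2.7571), jump to mode 3
Mode 3: flow for 1.0508 to horizon, guard not reached → x = (2.3726)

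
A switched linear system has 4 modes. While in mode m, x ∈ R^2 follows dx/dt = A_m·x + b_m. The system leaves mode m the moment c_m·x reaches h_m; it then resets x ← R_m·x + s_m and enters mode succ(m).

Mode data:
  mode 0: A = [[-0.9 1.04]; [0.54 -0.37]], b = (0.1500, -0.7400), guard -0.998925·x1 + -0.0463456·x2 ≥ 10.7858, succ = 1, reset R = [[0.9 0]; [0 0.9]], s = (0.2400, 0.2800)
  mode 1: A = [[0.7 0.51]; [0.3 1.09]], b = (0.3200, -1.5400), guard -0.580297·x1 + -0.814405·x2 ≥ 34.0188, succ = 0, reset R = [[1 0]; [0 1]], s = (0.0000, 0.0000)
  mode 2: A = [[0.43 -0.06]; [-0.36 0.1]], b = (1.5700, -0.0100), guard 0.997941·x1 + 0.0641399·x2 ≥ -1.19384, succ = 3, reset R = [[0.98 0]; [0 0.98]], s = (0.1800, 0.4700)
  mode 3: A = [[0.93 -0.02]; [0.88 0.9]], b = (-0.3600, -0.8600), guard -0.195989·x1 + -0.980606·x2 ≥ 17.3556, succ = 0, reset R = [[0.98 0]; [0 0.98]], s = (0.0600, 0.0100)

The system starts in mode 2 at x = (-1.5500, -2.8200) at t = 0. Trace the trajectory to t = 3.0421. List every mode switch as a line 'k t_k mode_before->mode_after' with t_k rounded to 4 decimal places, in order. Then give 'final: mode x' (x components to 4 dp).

Mode 2: guard c·x = -1.1938 hit at Δt = 0.4489 (t = 0.4489), x⁻ = (-1.0202, -2.7400) → reset → x⁺ = (-0.8198, -2.2152), jump to mode 3
Mode 3: guard c·x = 17.3556 hit at Δt = 1.5311 (t = 1.9800), x⁻ = (-4.2182, -16.8558) → reset → x⁺ = (-4.0738, -16.5087), jump to mode 0
Mode 0: guard c·x = 10.7858 hit at Δt = 0.6101 (t = 2.5901), x⁻ = (-10.0650, -15.7855) → reset → x⁺ = (-8.8185, -13.9270), jump to mode 1
Mode 1: flow for 0.4520 to horizon, guard not reached → x = (-17.0789, -25.8262)

1 0.4489 2->3
2 1.9800 3->0
3 2.5901 0->1
final: 1 -17.0789 -25.8262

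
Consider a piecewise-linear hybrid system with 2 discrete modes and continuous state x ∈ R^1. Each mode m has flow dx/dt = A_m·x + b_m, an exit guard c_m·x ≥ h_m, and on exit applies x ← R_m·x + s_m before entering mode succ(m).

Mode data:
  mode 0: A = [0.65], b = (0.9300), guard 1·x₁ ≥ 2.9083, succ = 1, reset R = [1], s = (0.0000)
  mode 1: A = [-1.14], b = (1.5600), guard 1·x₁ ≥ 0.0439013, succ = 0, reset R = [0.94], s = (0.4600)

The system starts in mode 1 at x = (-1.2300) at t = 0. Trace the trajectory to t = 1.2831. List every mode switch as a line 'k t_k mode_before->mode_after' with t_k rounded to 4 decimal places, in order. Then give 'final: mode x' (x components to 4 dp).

1 0.5911 1->0
final: 0 1.5987

Mode 1: guard c·x = 0.0439 hit at Δt = 0.5911 (t = 0.5911), x⁻ = (0.0439) → reset → x⁺ = (0.5013), jump to mode 0
Mode 0: flow for 0.6920 to horizon, guard not reached → x = (1.5987)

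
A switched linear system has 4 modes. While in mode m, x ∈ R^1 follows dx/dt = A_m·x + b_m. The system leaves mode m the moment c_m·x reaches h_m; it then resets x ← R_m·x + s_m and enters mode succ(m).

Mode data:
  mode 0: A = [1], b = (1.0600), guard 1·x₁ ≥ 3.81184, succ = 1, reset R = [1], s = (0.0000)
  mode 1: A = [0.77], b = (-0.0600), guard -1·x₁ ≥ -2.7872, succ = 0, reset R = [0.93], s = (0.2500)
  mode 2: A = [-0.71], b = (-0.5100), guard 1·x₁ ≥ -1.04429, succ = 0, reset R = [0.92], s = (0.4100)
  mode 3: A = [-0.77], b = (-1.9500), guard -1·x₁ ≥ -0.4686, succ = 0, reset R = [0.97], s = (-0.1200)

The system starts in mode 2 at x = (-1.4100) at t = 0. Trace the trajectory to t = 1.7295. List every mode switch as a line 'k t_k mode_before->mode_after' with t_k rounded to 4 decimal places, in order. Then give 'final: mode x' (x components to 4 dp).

1 1.0596 2->0
final: 0 -0.0649

Mode 2: guard c·x = -1.0443 hit at Δt = 1.0596 (t = 1.0596), x⁻ = (-1.0443) → reset → x⁺ = (-0.5507), jump to mode 0
Mode 0: flow for 0.6699 to horizon, guard not reached → x = (-0.0649)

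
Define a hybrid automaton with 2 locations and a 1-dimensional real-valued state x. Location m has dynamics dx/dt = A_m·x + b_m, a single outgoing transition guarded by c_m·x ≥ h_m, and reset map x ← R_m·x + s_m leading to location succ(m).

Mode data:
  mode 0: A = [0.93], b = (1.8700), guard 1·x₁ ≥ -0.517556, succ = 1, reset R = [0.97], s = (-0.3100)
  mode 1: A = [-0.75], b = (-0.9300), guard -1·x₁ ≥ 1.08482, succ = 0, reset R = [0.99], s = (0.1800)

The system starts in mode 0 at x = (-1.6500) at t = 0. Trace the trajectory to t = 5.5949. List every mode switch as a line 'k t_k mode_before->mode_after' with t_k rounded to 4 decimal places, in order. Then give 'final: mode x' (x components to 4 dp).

Mode 0: guard c·x = -0.5176 hit at Δt = 1.5274 (t = 1.5274), x⁻ = (-0.5176) → reset → x⁺ = (-0.8120), jump to mode 1
Mode 1: guard c·x = 1.0848 hit at Δt = 1.3526 (t = 2.8800), x⁻ = (-1.0848) → reset → x⁺ = (-0.8940), jump to mode 0
Mode 0: guard c·x = -0.5176 hit at Δt = 0.3123 (t = 3.1924), x⁻ = (-0.5176) → reset → x⁺ = (-0.8120), jump to mode 1
Mode 1: guard c·x = 1.0848 hit at Δt = 1.3526 (t = 4.5450), x⁻ = (-1.0848) → reset → x⁺ = (-0.8940), jump to mode 0
Mode 0: guard c·x = -0.5176 hit at Δt = 0.3123 (t = 4.8573), x⁻ = (-0.5176) → reset → x⁺ = (-0.8120), jump to mode 1
Mode 1: flow for 0.7376 to horizon, guard not reached → x = (-0.9939)

1 1.5274 0->1
2 2.8800 1->0
3 3.1924 0->1
4 4.5450 1->0
5 4.8573 0->1
final: 1 -0.9939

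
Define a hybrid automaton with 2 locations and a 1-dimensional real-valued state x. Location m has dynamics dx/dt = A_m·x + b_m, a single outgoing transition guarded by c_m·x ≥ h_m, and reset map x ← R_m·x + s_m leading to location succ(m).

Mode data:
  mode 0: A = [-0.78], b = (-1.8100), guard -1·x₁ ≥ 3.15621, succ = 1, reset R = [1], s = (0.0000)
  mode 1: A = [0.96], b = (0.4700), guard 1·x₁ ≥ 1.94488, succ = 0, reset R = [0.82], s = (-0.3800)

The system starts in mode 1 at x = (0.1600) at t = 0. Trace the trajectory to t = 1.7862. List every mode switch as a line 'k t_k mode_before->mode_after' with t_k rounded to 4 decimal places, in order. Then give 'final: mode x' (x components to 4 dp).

Mode 1: guard c·x = 1.9449 hit at Δt = 1.3762 (t = 1.3762), x⁻ = (1.9449) → reset → x⁺ = (1.2148), jump to mode 0
Mode 0: flow for 0.4100 to horizon, guard not reached → x = (0.2472)

1 1.3762 1->0
final: 0 0.2472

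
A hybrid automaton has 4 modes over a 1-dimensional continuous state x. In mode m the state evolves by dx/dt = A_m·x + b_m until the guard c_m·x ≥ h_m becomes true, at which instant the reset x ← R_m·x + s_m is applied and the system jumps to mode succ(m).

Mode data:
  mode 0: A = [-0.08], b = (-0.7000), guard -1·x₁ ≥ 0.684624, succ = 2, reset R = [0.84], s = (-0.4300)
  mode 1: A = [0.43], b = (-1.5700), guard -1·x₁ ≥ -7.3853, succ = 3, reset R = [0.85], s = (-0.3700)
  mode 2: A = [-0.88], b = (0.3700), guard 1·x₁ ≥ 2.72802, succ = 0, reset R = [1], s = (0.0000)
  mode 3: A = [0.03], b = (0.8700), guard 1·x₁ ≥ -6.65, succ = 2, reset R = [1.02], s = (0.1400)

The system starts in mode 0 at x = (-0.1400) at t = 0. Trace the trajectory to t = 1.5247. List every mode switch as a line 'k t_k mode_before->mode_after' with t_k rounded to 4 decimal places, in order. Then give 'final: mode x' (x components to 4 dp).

Mode 0: guard c·x = 0.6846 hit at Δt = 0.8168 (t = 0.8168), x⁻ = (-0.6846) → reset → x⁺ = (-1.0051), jump to mode 2
Mode 2: flow for 0.7079 to horizon, guard not reached → x = (-0.3441)

1 0.8168 0->2
final: 2 -0.3441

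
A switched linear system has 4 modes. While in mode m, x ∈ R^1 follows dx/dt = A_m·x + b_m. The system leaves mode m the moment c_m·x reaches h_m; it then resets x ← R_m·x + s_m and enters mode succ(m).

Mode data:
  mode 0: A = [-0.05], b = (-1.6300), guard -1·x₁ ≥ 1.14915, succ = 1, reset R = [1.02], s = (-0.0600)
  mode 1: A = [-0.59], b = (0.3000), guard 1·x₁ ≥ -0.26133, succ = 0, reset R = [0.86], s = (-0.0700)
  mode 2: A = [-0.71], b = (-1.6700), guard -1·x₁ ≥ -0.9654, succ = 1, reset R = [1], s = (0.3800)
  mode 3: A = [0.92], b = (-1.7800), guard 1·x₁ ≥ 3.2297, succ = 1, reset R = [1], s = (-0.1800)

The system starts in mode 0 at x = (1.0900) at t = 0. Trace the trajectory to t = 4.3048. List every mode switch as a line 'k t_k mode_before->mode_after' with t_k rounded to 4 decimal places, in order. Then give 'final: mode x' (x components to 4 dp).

1 1.3755 0->1
2 2.7583 1->0
3 3.2944 0->1
final: 1 -0.4505

Mode 0: guard c·x = 1.1491 hit at Δt = 1.3755 (t = 1.3755), x⁻ = (-1.1492) → reset → x⁺ = (-1.2321), jump to mode 1
Mode 1: guard c·x = -0.2613 hit at Δt = 1.3828 (t = 2.7583), x⁻ = (-0.2613) → reset → x⁺ = (-0.2947), jump to mode 0
Mode 0: guard c·x = 1.1491 hit at Δt = 0.5361 (t = 3.2944), x⁻ = (-1.1491) → reset → x⁺ = (-1.2321), jump to mode 1
Mode 1: flow for 1.0104 to horizon, guard not reached → x = (-0.4505)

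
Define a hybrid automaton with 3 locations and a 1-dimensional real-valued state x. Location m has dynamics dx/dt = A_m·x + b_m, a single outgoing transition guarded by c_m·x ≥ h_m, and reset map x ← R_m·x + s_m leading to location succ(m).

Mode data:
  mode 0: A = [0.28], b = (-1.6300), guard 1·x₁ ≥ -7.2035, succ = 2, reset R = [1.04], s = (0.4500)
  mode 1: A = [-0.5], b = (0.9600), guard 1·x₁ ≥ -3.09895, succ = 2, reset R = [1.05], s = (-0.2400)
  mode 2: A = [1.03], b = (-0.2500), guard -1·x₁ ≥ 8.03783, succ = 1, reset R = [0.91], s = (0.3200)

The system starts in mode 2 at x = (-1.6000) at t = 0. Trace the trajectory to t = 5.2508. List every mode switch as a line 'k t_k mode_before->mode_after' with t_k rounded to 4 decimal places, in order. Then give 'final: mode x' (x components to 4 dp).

1 1.4589 2->1
2 2.6078 1->2
3 3.3804 2->1
4 4.5293 1->2
final: 2 -7.6140

Mode 2: guard c·x = 8.0378 hit at Δt = 1.4589 (t = 1.4589), x⁻ = (-8.0378) → reset → x⁺ = (-6.9944), jump to mode 1
Mode 1: guard c·x = -3.0989 hit at Δt = 1.1489 (t = 2.6078), x⁻ = (-3.0989) → reset → x⁺ = (-3.4939), jump to mode 2
Mode 2: guard c·x = 8.0378 hit at Δt = 0.7726 (t = 3.3804), x⁻ = (-8.0378) → reset → x⁺ = (-6.9944), jump to mode 1
Mode 1: guard c·x = -3.0989 hit at Δt = 1.1489 (t = 4.5293), x⁻ = (-3.0990) → reset → x⁺ = (-3.4939), jump to mode 2
Mode 2: flow for 0.7215 to horizon, guard not reached → x = (-7.6140)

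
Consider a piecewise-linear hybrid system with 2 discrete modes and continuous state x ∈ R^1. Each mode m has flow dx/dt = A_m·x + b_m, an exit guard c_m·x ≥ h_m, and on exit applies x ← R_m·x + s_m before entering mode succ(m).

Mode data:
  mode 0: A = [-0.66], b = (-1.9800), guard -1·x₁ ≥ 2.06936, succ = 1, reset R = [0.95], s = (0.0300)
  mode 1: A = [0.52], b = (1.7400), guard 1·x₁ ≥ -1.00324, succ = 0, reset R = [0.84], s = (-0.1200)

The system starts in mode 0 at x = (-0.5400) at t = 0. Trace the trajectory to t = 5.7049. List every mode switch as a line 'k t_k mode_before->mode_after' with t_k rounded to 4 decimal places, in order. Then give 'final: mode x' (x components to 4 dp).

1 1.4728 0->1
2 2.4490 1->0
3 3.6361 0->1
4 4.6123 1->0
final: 0 -2.0095

Mode 0: guard c·x = 2.0694 hit at Δt = 1.4728 (t = 1.4728), x⁻ = (-2.0694) → reset → x⁺ = (-1.9359), jump to mode 1
Mode 1: guard c·x = -1.0032 hit at Δt = 0.9762 (t = 2.4490), x⁻ = (-1.0032) → reset → x⁺ = (-0.9627), jump to mode 0
Mode 0: guard c·x = 2.0694 hit at Δt = 1.1871 (t = 3.6361), x⁻ = (-2.0694) → reset → x⁺ = (-1.9359), jump to mode 1
Mode 1: guard c·x = -1.0032 hit at Δt = 0.9762 (t = 4.6123), x⁻ = (-1.0032) → reset → x⁺ = (-0.9627), jump to mode 0
Mode 0: flow for 1.0926 to horizon, guard not reached → x = (-2.0095)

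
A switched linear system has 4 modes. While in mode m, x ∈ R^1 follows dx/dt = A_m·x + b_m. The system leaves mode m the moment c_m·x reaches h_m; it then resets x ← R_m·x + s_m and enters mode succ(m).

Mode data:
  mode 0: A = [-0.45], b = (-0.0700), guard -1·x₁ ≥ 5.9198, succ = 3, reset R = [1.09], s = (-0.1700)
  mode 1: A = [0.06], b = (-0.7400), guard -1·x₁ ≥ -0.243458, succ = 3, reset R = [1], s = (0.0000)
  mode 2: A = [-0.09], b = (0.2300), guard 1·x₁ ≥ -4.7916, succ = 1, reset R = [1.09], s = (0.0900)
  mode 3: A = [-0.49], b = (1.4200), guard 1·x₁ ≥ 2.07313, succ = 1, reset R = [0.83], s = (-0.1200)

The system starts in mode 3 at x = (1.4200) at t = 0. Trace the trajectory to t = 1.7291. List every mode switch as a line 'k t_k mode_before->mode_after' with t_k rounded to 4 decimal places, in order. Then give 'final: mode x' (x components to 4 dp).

Mode 3: guard c·x = 2.0731 hit at Δt = 1.1903 (t = 1.1903), x⁻ = (2.0731) → reset → x⁺ = (1.6007), jump to mode 1
Mode 1: flow for 0.5388 to horizon, guard not reached → x = (1.2481)

1 1.1903 3->1
final: 1 1.2481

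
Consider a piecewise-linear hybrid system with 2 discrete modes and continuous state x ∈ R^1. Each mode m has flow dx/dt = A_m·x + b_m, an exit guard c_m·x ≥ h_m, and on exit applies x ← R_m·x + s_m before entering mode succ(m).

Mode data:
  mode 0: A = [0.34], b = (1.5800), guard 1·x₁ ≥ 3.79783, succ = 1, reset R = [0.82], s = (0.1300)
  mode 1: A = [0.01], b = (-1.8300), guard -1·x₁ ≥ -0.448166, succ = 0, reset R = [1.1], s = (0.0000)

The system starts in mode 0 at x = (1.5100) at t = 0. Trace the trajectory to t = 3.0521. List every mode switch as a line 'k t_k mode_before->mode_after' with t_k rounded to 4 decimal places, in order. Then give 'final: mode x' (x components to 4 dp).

Mode 0: guard c·x = 3.7978 hit at Δt = 0.9293 (t = 0.9293), x⁻ = (3.7978) → reset → x⁺ = (3.2442), jump to mode 1
Mode 1: guard c·x = -0.4482 hit at Δt = 1.5435 (t = 2.4728), x⁻ = (0.4482) → reset → x⁺ = (0.4930), jump to mode 0
Mode 0: flow for 0.5793 to horizon, guard not reached → x = (1.6120)

1 0.9293 0->1
2 2.4728 1->0
final: 0 1.6120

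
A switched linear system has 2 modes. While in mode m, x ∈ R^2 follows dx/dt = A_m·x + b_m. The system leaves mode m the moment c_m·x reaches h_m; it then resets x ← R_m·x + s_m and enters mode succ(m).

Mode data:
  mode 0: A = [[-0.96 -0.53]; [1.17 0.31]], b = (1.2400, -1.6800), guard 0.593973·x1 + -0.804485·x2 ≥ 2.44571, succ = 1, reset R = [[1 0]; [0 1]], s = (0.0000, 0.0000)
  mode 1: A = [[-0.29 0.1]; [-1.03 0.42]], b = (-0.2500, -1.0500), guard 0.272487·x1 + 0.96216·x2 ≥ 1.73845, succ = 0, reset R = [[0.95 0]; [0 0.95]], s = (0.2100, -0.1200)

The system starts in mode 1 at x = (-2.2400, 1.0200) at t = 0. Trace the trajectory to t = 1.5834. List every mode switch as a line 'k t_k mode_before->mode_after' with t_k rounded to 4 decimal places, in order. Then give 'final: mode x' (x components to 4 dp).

Mode 1: guard c·x = 1.7385 hit at Δt = 0.7452 (t = 0.7452), x⁻ = (-1.8589, 2.3333) → reset → x⁺ = (-1.5560, 2.0966), jump to mode 0
Mode 0: flow for 0.8382 to horizon, guard not reached → x = (-0.2541, 0.0798)

1 0.7452 1->0
final: 0 -0.2541 0.0798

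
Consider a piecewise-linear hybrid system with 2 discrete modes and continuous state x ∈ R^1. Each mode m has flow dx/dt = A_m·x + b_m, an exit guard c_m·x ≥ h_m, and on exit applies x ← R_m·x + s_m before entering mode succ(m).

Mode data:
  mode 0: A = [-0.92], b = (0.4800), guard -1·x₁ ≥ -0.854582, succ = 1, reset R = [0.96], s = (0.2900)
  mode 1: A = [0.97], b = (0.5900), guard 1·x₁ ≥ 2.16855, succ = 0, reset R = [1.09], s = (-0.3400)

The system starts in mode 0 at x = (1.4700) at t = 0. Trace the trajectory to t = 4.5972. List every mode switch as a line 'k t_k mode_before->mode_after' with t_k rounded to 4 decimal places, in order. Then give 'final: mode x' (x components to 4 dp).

1 1.1380 0->1
2 1.6326 1->0
3 3.2705 0->1
4 3.7651 1->0
final: 0 1.2203

Mode 0: guard c·x = -0.8546 hit at Δt = 1.1380 (t = 1.1380), x⁻ = (0.8546) → reset → x⁺ = (1.1104), jump to mode 1
Mode 1: guard c·x = 2.1686 hit at Δt = 0.4946 (t = 1.6326), x⁻ = (2.1686) → reset → x⁺ = (2.0237), jump to mode 0
Mode 0: guard c·x = -0.8546 hit at Δt = 1.6379 (t = 3.2705), x⁻ = (0.8546) → reset → x⁺ = (1.1104), jump to mode 1
Mode 1: guard c·x = 2.1686 hit at Δt = 0.4946 (t = 3.7651), x⁻ = (2.1686) → reset → x⁺ = (2.0237), jump to mode 0
Mode 0: flow for 0.8321 to horizon, guard not reached → x = (1.2203)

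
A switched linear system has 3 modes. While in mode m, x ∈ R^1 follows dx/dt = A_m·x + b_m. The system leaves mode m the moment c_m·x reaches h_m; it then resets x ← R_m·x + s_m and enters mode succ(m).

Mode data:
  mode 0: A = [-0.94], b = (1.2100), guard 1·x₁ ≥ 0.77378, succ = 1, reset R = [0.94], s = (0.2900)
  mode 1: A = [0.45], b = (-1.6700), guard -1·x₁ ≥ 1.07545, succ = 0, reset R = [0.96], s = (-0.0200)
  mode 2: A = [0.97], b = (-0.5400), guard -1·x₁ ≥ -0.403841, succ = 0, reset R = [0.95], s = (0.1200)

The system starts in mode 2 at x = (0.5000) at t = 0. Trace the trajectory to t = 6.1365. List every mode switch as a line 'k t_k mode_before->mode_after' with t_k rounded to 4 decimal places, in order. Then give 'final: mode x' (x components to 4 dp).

Mode 2: guard c·x = -0.4038 hit at Δt = 1.0224 (t = 1.0224), x⁻ = (0.4038) → reset → x⁺ = (0.5036), jump to mode 0
Mode 0: guard c·x = 0.7738 hit at Δt = 0.4497 (t = 1.4721), x⁻ = (0.7738) → reset → x⁺ = (1.0174), jump to mode 1
Mode 1: guard c·x = 1.0755 hit at Δt = 1.2775 (t = 2.7496), x⁻ = (-1.0754) → reset → x⁺ = (-1.0524), jump to mode 0
Mode 0: guard c·x = 0.7738 hit at Δt = 1.6134 (t = 4.3630), x⁻ = (0.7738) → reset → x⁺ = (1.0174), jump to mode 1
Mode 1: guard c·x = 1.0755 hit at Δt = 1.2775 (t = 5.6405), x⁻ = (-1.0754) → reset → x⁺ = (-1.0524), jump to mode 0
Mode 0: flow for 0.4960 to horizon, guard not reached → x = (-0.1806)

1 1.0224 2->0
2 1.4721 0->1
3 2.7496 1->0
4 4.3630 0->1
5 5.6405 1->0
final: 0 -0.1806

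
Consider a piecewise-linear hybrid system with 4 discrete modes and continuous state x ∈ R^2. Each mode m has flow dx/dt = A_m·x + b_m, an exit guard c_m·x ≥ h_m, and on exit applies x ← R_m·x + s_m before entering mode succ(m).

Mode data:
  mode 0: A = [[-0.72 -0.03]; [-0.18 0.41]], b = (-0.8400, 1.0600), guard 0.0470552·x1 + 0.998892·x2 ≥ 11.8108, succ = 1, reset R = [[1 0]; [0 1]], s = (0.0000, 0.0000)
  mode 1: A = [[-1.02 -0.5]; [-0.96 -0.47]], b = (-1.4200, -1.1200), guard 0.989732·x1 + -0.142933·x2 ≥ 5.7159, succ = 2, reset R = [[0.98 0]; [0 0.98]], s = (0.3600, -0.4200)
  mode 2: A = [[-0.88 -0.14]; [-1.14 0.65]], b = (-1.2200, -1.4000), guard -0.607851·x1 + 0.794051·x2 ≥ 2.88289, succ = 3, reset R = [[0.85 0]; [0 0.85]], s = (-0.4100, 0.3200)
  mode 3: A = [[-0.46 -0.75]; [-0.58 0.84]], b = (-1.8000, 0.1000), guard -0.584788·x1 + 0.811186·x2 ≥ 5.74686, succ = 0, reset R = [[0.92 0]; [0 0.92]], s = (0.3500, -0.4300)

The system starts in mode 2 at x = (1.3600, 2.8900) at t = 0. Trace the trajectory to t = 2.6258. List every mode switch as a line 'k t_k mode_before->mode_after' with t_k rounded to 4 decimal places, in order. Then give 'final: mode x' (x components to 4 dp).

Mode 2: guard c·x = 2.8829 hit at Δt = 1.1507 (t = 1.1507), x⁻ = (-0.6717, 3.1164) → reset → x⁺ = (-0.9810, 2.9689), jump to mode 3
Mode 3: guard c·x = 5.7469 hit at Δt = 0.4698 (t = 1.6205), x⁻ = (-2.8009, 5.0653) → reset → x⁺ = (-2.2268, 4.2301), jump to mode 0
Mode 0: flow for 1.0053 to horizon, guard not reached → x = (-1.8159, 8.1548)

1 1.1507 2->3
2 1.6205 3->0
final: 0 -1.8159 8.1548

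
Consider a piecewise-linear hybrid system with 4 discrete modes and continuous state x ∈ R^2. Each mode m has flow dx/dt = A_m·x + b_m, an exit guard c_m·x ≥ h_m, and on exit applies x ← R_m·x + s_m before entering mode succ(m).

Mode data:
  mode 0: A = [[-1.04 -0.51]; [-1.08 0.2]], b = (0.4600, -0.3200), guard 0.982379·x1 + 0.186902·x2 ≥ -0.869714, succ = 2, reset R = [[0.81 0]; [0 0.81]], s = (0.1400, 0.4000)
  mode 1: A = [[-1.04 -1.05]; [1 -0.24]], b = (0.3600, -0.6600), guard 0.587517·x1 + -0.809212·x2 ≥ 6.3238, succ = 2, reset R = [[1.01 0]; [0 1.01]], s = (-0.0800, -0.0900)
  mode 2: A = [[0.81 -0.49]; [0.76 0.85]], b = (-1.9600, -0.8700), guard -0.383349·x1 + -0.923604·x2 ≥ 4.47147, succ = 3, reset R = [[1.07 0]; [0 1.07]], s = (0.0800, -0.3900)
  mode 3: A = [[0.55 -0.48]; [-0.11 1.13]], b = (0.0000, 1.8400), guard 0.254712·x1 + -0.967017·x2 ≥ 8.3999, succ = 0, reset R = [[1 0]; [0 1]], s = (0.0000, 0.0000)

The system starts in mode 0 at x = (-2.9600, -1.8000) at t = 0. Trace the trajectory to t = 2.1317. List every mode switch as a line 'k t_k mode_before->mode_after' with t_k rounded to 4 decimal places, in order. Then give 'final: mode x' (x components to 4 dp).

Mode 0: guard c·x = -0.8697 hit at Δt = 0.8019 (t = 0.8019), x⁻ = (-0.7325, -0.8034) → reset → x⁺ = (-0.4533, -0.2507), jump to mode 2
Mode 2: guard c·x = 4.4715 hit at Δt = 0.9764 (t = 1.7783), x⁻ = (-2.9387, -3.6216) → reset → x⁺ = (-3.0644, -4.2651), jump to mode 3
Mode 3: flow for 0.3534 to horizon, guard not reached → x = (-2.8262, -5.4173)

1 0.8019 0->2
2 1.7783 2->3
final: 3 -2.8262 -5.4173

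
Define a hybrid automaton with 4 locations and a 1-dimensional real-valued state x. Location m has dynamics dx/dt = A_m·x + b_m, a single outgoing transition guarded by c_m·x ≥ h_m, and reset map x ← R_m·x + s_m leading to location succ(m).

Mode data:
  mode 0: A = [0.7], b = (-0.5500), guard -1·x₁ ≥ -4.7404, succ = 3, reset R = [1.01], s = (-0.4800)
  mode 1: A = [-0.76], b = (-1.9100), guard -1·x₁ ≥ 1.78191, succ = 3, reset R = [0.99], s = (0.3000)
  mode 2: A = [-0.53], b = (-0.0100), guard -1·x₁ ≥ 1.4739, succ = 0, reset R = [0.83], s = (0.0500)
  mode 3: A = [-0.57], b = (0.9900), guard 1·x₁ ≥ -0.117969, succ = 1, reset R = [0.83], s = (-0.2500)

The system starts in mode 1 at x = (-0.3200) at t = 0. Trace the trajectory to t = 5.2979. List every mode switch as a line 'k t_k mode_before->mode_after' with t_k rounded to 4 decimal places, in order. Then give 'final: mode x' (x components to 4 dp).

Mode 1: guard c·x = 1.7819 hit at Δt = 1.4452 (t = 1.4452), x⁻ = (-1.7819) → reset → x⁺ = (-1.4641), jump to mode 3
Mode 3: guard c·x = -0.1180 hit at Δt = 0.9573 (t = 2.4025), x⁻ = (-0.1180) → reset → x⁺ = (-0.3479), jump to mode 1
Mode 1: guard c·x = 1.7819 hit at Δt = 1.4283 (t = 3.8308), x⁻ = (-1.7819) → reset → x⁺ = (-1.4641), jump to mode 3
Mode 3: guard c·x = -0.1180 hit at Δt = 0.9573 (t = 4.7881), x⁻ = (-0.1180) → reset → x⁺ = (-0.3479), jump to mode 1
Mode 1: flow for 0.5098 to horizon, guard not reached → x = (-1.0434)

1 1.4452 1->3
2 2.4025 3->1
3 3.8308 1->3
4 4.7881 3->1
final: 1 -1.0434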